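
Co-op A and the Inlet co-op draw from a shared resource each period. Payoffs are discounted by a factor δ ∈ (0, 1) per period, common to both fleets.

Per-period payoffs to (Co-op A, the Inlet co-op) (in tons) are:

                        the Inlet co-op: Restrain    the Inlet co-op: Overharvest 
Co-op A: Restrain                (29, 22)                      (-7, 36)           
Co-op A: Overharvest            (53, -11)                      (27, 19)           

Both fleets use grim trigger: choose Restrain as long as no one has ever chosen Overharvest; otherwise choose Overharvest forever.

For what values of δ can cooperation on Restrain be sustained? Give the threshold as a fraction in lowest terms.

For Co-op A: deviation gain 53−29 = 24, per-period punishment loss 29−27 = 2. IC gives δ ≥ 24/26 = 12/13.
For the Inlet co-op: gain 14, loss 3 per period, so δ ≥ 14/17.
The tighter constraint is Co-op A's, so cooperation needs δ ≥ 12/13.

12/13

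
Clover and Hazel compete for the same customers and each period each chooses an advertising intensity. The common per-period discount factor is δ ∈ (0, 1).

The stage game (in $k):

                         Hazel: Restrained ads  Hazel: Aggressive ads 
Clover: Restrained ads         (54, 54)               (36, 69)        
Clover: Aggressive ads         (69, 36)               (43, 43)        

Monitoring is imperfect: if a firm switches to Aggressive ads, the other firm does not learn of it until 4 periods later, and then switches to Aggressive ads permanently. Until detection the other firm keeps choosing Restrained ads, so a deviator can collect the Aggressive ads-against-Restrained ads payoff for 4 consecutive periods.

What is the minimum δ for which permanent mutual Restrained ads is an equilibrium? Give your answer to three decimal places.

0.872

A deviator earns 69 for 4 periods, then 43 forever; cooperating earns 54 forever. Multiplying the IC by (1−δ):
54 ≥ 69(1−δ^4) + 43δ^4, so 26·δ^4 ≥ 15 and δ^4 ≥ 15/26.
δ ≥ (15/26)^(1/4) ≈ 0.872.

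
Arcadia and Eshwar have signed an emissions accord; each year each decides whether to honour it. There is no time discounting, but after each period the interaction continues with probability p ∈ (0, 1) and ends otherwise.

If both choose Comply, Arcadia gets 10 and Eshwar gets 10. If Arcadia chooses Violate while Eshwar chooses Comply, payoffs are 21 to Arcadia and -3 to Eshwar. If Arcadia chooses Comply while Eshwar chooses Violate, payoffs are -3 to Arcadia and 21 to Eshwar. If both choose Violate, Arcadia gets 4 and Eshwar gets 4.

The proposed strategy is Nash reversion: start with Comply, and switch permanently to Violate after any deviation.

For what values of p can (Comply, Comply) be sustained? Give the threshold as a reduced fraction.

Expected cooperation value is 10 + p·10 + p²·10 + … = 10/(1−p); deviation gives 21 + p·4/(1−p).
10 ≥ 21(1−p) + 4p ⇒ 17p ≥ 11 ⇒ p ≥ 11/17.

11/17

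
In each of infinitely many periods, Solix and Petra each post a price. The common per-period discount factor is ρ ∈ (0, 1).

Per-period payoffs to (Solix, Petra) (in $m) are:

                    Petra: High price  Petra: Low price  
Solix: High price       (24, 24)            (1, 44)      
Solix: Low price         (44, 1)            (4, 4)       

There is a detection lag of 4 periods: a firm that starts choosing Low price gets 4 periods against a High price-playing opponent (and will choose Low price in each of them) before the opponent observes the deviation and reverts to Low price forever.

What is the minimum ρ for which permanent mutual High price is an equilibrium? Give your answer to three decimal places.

0.841

Deviating for the 4 undetected periods gains 44−24 = 20 per period over cooperation, then loses 24−4 = 20 per period forever once punishment starts.
Gain: 20(1 + ρ + … + ρ^3); loss: 20·ρ^4/(1−ρ).
No profitable deviation ⇔ 20(1−ρ^4) ≤ 20·ρ^4, i.e. ρ^4 ≥ 20/(20+20) = 1/2.
Hence ρ ≥ (1/2)^(1/4) ≈ 0.841.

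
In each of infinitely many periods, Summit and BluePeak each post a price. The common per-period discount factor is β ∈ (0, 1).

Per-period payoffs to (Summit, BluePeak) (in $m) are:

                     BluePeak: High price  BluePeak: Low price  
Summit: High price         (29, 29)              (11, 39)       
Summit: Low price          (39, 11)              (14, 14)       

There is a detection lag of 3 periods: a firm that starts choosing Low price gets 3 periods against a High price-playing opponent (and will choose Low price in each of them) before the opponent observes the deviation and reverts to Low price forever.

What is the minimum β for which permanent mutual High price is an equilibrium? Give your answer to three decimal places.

The best deviation is to choose Low price for all 3 undetected periods, earning 39 each, then 14 forever once detected.
Deviation value: 39(1−β^3)/(1−β) + 14β^3/(1−β); cooperation value: 29/(1−β).
IC: 29 ≥ 39(1−β^3) + 14β^3 = 39 − 25β^3.
So β^3 ≥ 10/25 = 2/5, giving β ≥ (2/5)^(1/3) ≈ 0.737.

0.737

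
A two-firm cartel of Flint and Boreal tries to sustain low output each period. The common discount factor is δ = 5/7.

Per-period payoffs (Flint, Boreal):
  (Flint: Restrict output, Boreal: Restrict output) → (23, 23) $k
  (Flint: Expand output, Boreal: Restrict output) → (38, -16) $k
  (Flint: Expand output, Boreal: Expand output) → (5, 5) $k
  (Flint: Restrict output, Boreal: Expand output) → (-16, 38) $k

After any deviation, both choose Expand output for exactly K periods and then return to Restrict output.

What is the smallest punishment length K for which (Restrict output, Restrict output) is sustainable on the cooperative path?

IC: δ(1−δ^K)/(1−δ) ≥ (38−23)/(23−5) = 5/6.
With δ = 5/7: need 1 − δ^K ≥ 5/6·(1−5/7)/(5/7), i.e. δ^K ≤ 0.6667.
Since (5/7)^1 = 0.7143 and (5/7)^2 = 0.5102, the smallest such K is 2.

2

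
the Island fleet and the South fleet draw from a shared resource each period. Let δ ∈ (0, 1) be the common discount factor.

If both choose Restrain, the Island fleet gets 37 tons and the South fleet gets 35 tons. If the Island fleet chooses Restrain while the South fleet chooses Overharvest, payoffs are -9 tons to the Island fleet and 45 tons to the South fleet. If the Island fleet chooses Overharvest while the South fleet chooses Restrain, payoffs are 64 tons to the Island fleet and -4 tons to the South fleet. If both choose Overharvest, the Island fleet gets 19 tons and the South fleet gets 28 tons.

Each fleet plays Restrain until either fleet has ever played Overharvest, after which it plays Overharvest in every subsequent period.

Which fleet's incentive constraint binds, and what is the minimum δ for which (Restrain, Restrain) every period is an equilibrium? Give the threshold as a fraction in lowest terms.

the Island fleet; δ ≥ 3/5

For the Island fleet: deviation gain 64−37 = 27, per-period punishment loss 37−19 = 18. IC gives δ ≥ 27/45 = 3/5.
For the South fleet: gain 10, loss 7 per period, so δ ≥ 10/17.
The tighter constraint is the Island fleet's, so cooperation needs δ ≥ 3/5.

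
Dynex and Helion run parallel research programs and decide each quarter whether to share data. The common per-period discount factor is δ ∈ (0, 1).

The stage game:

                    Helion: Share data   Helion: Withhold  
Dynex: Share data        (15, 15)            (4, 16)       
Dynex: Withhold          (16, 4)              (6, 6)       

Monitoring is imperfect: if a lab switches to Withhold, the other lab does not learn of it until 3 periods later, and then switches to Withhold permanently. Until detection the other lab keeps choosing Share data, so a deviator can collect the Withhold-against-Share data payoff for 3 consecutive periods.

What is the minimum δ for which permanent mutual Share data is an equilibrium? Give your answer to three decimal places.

0.464

The best deviation is to choose Withhold for all 3 undetected periods, earning 16 each, then 6 forever once detected.
Deviation value: 16(1−δ^3)/(1−δ) + 6δ^3/(1−δ); cooperation value: 15/(1−δ).
IC: 15 ≥ 16(1−δ^3) + 6δ^3 = 16 − 10δ^3.
So δ^3 ≥ 1/10, giving δ ≥ (1/10)^(1/3) ≈ 0.464.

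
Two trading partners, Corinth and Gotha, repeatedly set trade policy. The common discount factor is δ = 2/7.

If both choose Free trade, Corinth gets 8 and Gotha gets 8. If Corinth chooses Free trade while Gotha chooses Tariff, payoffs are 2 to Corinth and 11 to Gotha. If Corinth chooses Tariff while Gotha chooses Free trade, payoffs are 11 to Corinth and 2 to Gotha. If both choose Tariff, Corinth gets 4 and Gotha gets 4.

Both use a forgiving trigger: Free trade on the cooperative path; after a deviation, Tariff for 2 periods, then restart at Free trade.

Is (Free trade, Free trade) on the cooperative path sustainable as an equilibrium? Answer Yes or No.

Comparing payoff streams over the 3 periods until play realigns: cooperate → 8(1+δ+…+δ^2); deviate → 11 + 4(δ+…+δ^2).
Cooperation is sustained iff (8−4)(δ+…+δ^2) ≥ 11−8.
δ+…+δ^2 = 2/7·(1−(2/7)^2)/(1−2/7) = 0.3673, and (11−8)/(8−4) = 0.7500.
0.3673 < 0.7500, so cooperation is not sustainable.

No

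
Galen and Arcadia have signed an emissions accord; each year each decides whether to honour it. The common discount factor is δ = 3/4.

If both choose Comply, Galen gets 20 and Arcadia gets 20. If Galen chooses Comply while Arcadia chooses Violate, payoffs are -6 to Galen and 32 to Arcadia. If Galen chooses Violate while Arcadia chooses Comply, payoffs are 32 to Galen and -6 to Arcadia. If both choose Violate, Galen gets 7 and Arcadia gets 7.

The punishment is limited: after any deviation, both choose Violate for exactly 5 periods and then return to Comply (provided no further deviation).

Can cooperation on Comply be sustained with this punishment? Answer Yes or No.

IC: δ+…+δ^5 ≥ (32−20)/(20−7) = 12/13.
At δ = 3/4: partial sum = 2.2881 ≥ 0.9231. Cooperation sustainable.

Yes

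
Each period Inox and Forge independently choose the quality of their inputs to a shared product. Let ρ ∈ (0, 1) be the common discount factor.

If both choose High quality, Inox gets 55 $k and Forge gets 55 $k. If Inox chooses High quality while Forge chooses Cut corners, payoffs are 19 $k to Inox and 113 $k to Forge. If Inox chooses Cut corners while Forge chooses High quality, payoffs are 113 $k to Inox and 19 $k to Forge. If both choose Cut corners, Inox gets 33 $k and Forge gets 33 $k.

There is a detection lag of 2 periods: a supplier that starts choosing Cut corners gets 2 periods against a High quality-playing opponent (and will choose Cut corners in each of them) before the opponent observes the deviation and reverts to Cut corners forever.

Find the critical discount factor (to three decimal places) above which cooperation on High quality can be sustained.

The best deviation is to choose Cut corners for all 2 undetected periods, earning 113 each, then 33 forever once detected.
Deviation value: 113(1−ρ^2)/(1−ρ) + 33ρ^2/(1−ρ); cooperation value: 55/(1−ρ).
IC: 55 ≥ 113(1−ρ^2) + 33ρ^2 = 113 − 80ρ^2.
So ρ^2 ≥ 58/80 = 29/40, giving ρ ≥ (29/40)^(1/2) ≈ 0.851.

0.851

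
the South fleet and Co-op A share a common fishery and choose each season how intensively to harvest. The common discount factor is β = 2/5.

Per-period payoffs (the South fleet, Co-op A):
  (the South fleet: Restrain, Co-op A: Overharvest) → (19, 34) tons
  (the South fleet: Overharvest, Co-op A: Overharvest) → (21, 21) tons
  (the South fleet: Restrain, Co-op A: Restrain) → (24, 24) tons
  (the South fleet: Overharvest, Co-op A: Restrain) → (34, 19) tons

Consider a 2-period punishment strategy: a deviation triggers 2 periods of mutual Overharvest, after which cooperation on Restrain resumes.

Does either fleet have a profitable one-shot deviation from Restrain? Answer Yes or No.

Yes

IC: β+…+β^2 ≥ (34−24)/(24−21) = 10/3.
At β = 2/5: partial sum = 0.5600 < 3.3333. Cooperation not sustainable.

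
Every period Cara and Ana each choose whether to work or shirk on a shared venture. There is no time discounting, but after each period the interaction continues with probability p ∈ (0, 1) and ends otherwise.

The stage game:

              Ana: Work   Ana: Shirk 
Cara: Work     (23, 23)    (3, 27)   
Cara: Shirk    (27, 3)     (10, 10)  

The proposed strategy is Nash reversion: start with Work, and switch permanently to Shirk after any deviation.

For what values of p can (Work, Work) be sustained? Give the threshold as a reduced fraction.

Expected cooperation value is 23 + p·23 + p²·23 + … = 23/(1−p); deviation gives 27 + p·10/(1−p).
23 ≥ 27(1−p) + 10p ⇒ 17p ≥ 4 ⇒ p ≥ 4/17.

4/17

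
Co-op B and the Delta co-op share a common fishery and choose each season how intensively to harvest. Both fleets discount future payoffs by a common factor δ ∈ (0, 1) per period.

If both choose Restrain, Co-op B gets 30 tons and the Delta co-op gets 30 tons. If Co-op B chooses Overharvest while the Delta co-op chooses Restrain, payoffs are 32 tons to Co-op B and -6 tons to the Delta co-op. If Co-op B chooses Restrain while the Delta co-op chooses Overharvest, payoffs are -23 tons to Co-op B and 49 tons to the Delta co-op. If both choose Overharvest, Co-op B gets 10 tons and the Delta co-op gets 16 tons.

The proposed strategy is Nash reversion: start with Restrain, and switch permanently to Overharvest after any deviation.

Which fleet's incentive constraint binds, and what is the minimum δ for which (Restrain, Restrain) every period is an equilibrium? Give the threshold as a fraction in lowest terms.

the Delta co-op; δ ≥ 19/33

Co-op B: cooperation gives 30 each period; deviation gives 32 once then 10 forever.
  30/(1−δ) ≥ 32 + 10δ/(1−δ) ⇒ δ ≥ 2/22 = 1/11.
the Delta co-op: cooperation gives 30 each period; deviation gives 49 once then 16 forever.
  δ ≥ 19/33.
Both must hold, so the binding constraint is the Delta co-op's: δ ≥ 19/33.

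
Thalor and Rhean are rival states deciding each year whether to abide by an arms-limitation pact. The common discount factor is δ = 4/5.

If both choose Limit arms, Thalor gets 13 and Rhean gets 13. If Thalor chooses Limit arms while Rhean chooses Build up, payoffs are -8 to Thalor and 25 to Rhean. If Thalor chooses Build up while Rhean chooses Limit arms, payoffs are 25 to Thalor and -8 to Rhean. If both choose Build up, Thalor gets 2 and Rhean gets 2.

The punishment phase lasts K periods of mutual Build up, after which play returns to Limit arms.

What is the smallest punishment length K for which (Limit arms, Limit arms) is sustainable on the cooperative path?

2

Need Σ_{k=1}^{K} δ^k ≥ (25−13)/(13−2) = 1.0909 at δ = 4/5.
At K = 1 the sum is 0.8000 < 1.0909; at K = 2 it is 1.4400 ≥ 1.0909.
So the minimum punishment length is K = 2.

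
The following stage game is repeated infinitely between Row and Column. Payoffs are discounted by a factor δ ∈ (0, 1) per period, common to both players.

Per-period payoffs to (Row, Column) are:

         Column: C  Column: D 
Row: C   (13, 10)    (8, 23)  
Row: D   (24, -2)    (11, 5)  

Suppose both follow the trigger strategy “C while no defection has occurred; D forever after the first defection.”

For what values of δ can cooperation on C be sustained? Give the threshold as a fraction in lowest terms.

11/13

Row's threshold: (24−13)/(24−11) = 11/13.
Column's threshold: (23−10)/(23−5) = 13/18.
11/13 > 13/18, so Row binds and δ* = 11/13.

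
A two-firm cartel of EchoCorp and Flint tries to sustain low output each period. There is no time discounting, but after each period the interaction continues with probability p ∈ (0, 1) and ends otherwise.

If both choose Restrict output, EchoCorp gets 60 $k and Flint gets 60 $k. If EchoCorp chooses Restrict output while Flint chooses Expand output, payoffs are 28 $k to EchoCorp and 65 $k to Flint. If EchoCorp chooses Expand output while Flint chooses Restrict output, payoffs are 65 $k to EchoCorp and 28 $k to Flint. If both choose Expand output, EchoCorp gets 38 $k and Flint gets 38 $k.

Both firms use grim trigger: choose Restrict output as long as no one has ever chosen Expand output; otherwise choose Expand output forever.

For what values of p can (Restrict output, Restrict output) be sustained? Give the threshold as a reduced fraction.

Expected cooperation value is 60 + p·60 + p²·60 + … = 60/(1−p); deviation gives 65 + p·38/(1−p).
60 ≥ 65(1−p) + 38p ⇒ 27p ≥ 5 ⇒ p ≥ 5/27.

5/27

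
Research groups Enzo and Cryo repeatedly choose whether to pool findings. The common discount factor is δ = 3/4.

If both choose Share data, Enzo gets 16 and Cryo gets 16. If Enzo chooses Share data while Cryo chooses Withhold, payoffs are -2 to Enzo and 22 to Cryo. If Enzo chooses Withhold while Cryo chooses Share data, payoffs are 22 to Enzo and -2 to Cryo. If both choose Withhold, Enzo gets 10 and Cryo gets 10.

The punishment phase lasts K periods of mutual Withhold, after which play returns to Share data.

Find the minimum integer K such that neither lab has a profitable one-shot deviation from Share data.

Need Σ_{k=1}^{K} δ^k ≥ (22−16)/(16−10) = 1.0000 at δ = 3/4.
At K = 1 the sum is 0.7500 < 1.0000; at K = 2 it is 1.3125 ≥ 1.0000.
So the minimum punishment length is K = 2.

2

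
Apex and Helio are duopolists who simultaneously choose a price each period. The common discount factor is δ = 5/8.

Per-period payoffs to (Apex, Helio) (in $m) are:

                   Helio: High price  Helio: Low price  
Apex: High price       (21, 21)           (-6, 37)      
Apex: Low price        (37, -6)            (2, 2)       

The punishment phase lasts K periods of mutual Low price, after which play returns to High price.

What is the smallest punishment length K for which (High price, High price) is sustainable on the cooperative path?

2

IC: δ(1−δ^K)/(1−δ) ≥ (37−21)/(21−2) = 16/19.
With δ = 5/8: need 1 − δ^K ≥ 16/19·(1−5/8)/(5/8), i.e. δ^K ≤ 0.4947.
Since (5/8)^1 = 0.6250 and (5/8)^2 = 0.3906, the smallest such K is 2.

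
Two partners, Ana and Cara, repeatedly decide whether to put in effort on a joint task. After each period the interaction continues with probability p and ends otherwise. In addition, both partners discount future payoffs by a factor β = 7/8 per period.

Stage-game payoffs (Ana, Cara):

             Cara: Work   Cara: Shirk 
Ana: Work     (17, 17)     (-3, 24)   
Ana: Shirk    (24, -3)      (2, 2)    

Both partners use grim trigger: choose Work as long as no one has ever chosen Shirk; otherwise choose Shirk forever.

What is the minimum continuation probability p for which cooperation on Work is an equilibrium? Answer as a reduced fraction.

4/11

Expected continuation weight on next period's payoff is β·p = 7/8·p, which plays the role of the discount factor.
Cooperation requires 7/8·p ≥ (24−17)/(24−2) = 7/22, hence p ≥ 4/11.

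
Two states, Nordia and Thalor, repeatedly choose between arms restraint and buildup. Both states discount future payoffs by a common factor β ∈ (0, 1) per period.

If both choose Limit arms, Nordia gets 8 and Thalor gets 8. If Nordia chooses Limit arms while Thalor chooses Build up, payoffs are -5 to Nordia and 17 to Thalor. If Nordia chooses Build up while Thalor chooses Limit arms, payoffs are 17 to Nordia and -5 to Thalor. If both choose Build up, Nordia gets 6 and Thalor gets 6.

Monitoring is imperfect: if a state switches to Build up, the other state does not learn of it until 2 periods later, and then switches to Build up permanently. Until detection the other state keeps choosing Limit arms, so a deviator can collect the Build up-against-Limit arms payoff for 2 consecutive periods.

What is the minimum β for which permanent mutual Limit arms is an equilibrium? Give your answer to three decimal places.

Deviating for the 2 undetected periods gains 17−8 = 9 per period over cooperation, then loses 8−6 = 2 per period forever once punishment starts.
Gain: 9(1 + β + … + β^1); loss: 2·β^2/(1−β).
No profitable deviation ⇔ 9(1−β^2) ≤ 2·β^2, i.e. β^2 ≥ 9/(9+2) = 9/11.
Hence β ≥ (9/11)^(1/2) ≈ 0.905.

0.905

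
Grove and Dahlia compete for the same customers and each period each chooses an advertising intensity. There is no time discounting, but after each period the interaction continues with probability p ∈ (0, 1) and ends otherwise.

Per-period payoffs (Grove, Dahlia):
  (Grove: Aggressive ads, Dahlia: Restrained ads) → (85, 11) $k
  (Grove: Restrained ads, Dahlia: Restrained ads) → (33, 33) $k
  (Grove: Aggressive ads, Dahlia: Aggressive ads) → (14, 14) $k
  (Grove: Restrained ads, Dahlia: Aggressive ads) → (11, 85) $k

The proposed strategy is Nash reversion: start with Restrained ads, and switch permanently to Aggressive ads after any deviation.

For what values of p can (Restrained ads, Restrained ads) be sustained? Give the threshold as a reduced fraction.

With no time discounting, the continuation probability p plays the role of the discount factor.
Grim-trigger IC: 33/(1−p) ≥ 85 + 14p/(1−p) ⇒ p ≥ (85−33)/(85−14) = 52/71.

52/71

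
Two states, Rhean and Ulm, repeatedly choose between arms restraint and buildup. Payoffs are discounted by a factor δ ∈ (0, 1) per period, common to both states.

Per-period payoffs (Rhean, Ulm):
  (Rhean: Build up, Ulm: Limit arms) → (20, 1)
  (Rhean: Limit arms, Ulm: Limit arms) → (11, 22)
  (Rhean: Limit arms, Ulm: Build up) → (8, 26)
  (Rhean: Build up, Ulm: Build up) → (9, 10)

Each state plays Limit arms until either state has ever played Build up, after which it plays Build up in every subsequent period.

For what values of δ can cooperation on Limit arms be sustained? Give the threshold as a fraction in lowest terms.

Rhean: cooperation gives 11 each period; deviation gives 20 once then 9 forever.
  11/(1−δ) ≥ 20 + 9δ/(1−δ) ⇒ δ ≥ 9/11.
Ulm: cooperation gives 22 each period; deviation gives 26 once then 10 forever.
  δ ≥ 4/16 = 1/4.
Both must hold, so the binding constraint is Rhean's: δ ≥ 9/11.

9/11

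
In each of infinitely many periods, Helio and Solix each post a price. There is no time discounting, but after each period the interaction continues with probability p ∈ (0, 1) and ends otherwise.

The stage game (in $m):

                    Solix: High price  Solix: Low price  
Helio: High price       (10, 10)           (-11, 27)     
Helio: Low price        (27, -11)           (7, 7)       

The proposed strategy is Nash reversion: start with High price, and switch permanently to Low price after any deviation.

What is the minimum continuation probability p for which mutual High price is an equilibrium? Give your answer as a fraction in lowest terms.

17/20

Expected cooperation value is 10 + p·10 + p²·10 + … = 10/(1−p); deviation gives 27 + p·7/(1−p).
10 ≥ 27(1−p) + 7p ⇒ 20p ≥ 17 ⇒ p ≥ 17/20.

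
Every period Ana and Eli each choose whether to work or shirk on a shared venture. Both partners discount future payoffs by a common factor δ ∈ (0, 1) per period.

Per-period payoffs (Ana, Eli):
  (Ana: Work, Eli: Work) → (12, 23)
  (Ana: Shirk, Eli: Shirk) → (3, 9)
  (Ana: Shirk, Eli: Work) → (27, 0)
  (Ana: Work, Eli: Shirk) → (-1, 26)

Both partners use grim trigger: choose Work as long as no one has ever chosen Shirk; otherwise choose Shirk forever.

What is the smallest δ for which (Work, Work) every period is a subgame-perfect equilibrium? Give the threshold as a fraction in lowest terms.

Ana's threshold: (27−12)/(27−3) = 5/8.
Eli's threshold: (26−23)/(26−9) = 3/17.
5/8 > 3/17, so Ana binds and δ* = 5/8.

5/8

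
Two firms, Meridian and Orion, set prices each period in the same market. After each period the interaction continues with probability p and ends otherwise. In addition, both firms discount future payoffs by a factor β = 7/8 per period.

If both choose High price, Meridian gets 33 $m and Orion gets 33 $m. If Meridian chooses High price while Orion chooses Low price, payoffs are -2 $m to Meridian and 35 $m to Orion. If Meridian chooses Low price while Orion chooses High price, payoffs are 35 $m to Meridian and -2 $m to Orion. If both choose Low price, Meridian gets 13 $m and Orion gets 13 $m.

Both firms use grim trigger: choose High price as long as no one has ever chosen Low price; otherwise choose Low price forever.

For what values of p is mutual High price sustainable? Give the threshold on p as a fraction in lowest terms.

Expected continuation weight on next period's payoff is β·p = 7/8·p, which plays the role of the discount factor.
Cooperation requires 7/8·p ≥ (35−33)/(35−13) = 1/11, hence p ≥ 8/77.

8/77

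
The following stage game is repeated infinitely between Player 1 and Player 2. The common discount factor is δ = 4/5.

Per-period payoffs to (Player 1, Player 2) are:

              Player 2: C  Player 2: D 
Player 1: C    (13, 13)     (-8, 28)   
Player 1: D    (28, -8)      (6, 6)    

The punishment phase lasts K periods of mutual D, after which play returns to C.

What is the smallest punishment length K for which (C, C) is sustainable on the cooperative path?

IC: δ(1−δ^K)/(1−δ) ≥ (28−13)/(13−6) = 15/7.
With δ = 4/5: need 1 − δ^K ≥ 15/7·(1−4/5)/(4/5), i.e. δ^K ≤ 0.4643.
Since (4/5)^3 = 0.5120 and (4/5)^4 = 0.4096, the smallest such K is 4.

4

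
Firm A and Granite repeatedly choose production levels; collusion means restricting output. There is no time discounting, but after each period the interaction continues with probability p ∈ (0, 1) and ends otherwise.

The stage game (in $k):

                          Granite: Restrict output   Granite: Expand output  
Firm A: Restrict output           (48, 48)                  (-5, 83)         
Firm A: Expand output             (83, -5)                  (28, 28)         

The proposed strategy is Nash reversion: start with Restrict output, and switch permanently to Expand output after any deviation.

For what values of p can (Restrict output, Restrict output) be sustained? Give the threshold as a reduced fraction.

With no time discounting, the continuation probability p plays the role of the discount factor.
Grim-trigger IC: 48/(1−p) ≥ 83 + 28p/(1−p) ⇒ p ≥ (83−48)/(83−28) = 7/11.

7/11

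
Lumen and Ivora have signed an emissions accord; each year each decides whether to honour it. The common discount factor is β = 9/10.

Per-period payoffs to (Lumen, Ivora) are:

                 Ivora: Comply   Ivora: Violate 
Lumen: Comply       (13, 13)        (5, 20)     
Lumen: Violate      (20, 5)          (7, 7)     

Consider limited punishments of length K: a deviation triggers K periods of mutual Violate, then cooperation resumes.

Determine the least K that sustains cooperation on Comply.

IC: β(1−β^K)/(1−β) ≥ (20−13)/(13−7) = 7/6.
With β = 9/10: need 1 − β^K ≥ 7/6·(1−9/10)/(9/10), i.e. β^K ≤ 0.8704.
Since (9/10)^1 = 0.9000 and (9/10)^2 = 0.8100, the smallest such K is 2.

2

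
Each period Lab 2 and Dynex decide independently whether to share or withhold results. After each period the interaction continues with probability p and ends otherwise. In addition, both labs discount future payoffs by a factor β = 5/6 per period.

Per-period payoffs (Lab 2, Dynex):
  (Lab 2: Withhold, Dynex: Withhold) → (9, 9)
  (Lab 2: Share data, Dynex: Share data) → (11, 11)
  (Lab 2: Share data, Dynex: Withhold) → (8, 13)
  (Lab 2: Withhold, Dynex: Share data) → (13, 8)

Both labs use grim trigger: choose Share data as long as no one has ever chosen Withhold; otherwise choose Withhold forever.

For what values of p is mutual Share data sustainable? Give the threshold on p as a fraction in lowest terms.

Expected continuation weight on next period's payoff is β·p = 5/6·p, which plays the role of the discount factor.
Cooperation requires 5/6·p ≥ (13−11)/(13−9) = 1/2, hence p ≥ 3/5.

3/5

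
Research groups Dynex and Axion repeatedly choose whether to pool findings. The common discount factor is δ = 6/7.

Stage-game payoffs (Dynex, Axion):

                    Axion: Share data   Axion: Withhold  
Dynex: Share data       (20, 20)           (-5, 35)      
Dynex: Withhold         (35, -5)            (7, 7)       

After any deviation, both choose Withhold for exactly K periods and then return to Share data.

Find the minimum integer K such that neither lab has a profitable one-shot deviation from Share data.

2

Need Σ_{k=1}^{K} δ^k ≥ (35−20)/(20−7) = 1.1538 at δ = 6/7.
At K = 1 the sum is 0.8571 < 1.1538; at K = 2 it is 1.5918 ≥ 1.1538.
So the minimum punishment length is K = 2.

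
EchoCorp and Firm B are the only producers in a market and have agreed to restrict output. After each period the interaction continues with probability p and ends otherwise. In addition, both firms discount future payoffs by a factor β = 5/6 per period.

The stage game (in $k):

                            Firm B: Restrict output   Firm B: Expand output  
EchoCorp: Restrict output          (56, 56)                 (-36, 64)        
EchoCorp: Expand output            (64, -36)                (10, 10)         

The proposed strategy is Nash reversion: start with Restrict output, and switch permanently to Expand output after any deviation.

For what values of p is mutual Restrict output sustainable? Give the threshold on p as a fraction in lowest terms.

8/45

With continuation probability p and discount β, the effective per-period discount factor is βp.
Grim-trigger IC: βp ≥ (64−56)/(64−10) = 4/27.
So p ≥ (4/27)/(5/6) = 8/45.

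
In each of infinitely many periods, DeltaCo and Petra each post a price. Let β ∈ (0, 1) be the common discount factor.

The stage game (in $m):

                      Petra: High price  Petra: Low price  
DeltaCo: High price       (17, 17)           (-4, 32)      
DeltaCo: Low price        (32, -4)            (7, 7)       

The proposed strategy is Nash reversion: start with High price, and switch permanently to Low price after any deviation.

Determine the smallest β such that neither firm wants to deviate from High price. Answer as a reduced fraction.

3/5

One-period gain from deviating is 32 − 17 = 15. The loss is 17 − 7 = 10 in every subsequent period, with present value 10·β/(1−β).
Deviation is unprofitable when 10·β/(1−β) ≥ 15, i.e. β/(1−β) ≥ 3/2.
Equivalently β ≥ 15/(15+10) = 3/5.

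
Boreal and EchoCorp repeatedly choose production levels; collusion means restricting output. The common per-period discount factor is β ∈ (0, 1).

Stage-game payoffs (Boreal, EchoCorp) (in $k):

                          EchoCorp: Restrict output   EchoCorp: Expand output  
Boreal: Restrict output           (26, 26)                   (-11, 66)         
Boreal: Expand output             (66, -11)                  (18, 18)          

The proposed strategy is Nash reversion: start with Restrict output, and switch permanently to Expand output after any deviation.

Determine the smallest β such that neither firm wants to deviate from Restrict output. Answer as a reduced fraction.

5/6

One-period gain from deviating is 66 − 26 = 40. The loss is 26 − 18 = 8 in every subsequent period, with present value 8·β/(1−β).
Deviation is unprofitable when 8·β/(1−β) ≥ 40, i.e. β/(1−β) ≥ 5.
Equivalently β ≥ 40/(40+8) = 5/6.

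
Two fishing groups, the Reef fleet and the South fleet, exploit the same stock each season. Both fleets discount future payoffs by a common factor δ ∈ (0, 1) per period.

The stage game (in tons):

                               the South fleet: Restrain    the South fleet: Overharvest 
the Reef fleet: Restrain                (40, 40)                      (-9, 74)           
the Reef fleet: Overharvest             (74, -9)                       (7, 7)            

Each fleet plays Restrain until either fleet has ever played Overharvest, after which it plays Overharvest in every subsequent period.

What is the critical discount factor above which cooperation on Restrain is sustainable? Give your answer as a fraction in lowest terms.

Cooperation forever yields 40 each period: 40/(1−δ).
Deviating yields 74 once, then 7 forever: 74 + 7δ/(1−δ).
No profitable deviation requires 40/(1−δ) ≥ 74 + 7δ/(1−δ).
Multiplying by (1−δ): 40 ≥ 74(1−δ) + 7δ = 74 − 67δ.
So 67δ ≥ 34, i.e. δ ≥ 34/67.

34/67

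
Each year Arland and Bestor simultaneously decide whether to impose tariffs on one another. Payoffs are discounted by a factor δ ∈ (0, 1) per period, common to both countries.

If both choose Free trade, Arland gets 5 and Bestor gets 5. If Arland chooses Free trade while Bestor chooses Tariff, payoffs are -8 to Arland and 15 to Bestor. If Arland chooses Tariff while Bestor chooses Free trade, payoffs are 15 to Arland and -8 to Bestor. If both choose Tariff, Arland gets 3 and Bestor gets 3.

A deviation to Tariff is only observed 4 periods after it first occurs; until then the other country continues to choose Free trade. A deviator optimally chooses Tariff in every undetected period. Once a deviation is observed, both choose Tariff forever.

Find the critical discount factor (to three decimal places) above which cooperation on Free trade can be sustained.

0.955

The best deviation is to choose Tariff for all 4 undetected periods, earning 15 each, then 3 forever once detected.
Deviation value: 15(1−δ^4)/(1−δ) + 3δ^4/(1−δ); cooperation value: 5/(1−δ).
IC: 5 ≥ 15(1−δ^4) + 3δ^4 = 15 − 12δ^4.
So δ^4 ≥ 10/12 = 5/6, giving δ ≥ (5/6)^(1/4) ≈ 0.955.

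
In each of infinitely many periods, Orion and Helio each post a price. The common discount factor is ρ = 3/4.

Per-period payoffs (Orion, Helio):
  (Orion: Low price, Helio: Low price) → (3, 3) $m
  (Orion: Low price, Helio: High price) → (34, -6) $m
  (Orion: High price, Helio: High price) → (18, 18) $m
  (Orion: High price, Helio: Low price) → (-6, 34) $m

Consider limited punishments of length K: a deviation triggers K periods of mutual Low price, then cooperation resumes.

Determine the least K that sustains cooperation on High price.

No profitable deviation requires (18−3)(ρ+…+ρ^K) ≥ 34−18, i.e. ρ+…+ρ^K ≥ 16/15 ≈ 1.0667.
With ρ = 3/4, the partial sums are K=1: 0.7500, K=2: 1.3125.
K = 2 is the first length at which the sum reaches 1.0667.

2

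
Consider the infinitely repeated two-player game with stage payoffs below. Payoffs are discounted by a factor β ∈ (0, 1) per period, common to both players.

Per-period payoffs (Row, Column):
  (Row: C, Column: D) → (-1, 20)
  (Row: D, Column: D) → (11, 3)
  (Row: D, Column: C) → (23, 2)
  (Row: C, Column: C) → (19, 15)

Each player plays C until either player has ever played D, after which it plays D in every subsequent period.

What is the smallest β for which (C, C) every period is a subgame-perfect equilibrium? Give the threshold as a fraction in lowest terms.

Row's threshold: (23−19)/(23−11) = 1/3.
Column's threshold: (20−15)/(20−3) = 5/17.
1/3 > 5/17, so Row binds and β* = 1/3.

1/3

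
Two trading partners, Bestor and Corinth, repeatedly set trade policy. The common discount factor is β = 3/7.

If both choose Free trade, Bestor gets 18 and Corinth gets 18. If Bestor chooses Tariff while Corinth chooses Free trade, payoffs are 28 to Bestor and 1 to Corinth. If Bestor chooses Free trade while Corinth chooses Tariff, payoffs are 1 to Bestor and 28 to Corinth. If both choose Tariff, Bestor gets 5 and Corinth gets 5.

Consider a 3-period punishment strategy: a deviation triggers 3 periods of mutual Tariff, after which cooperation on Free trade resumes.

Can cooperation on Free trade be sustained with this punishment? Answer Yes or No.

IC: β+…+β^3 ≥ (28−18)/(18−5) = 10/13.
At β = 3/7: partial sum = 0.6910 < 0.7692. Cooperation not sustainable.

No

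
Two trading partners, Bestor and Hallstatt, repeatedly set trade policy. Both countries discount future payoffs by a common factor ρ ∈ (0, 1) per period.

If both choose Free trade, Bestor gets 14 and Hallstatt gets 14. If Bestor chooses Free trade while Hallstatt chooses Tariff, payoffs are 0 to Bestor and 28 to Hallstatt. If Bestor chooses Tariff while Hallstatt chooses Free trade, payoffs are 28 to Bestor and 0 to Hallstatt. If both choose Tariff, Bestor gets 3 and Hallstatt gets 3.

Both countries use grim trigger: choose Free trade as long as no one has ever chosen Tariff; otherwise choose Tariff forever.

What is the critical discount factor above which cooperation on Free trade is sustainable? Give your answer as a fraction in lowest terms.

Under grim trigger the critical discount factor is (T−C)/(T−P) with T = 28, C = 14, P = 3.
ρ* = (28−14)/(28−3) = 14/25.

14/25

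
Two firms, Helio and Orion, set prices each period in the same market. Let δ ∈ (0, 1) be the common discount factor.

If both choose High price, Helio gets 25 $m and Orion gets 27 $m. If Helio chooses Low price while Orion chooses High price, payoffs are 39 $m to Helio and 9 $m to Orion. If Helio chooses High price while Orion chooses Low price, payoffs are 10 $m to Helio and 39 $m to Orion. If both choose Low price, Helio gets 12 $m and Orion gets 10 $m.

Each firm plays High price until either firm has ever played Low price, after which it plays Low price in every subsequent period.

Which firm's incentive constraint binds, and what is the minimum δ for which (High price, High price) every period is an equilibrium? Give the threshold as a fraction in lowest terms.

Helio: cooperation gives 25 each period; deviation gives 39 once then 12 forever.
  25/(1−δ) ≥ 39 + 12δ/(1−δ) ⇒ δ ≥ 14/27.
Orion: cooperation gives 27 each period; deviation gives 39 once then 10 forever.
  δ ≥ 12/29.
Both must hold, so the binding constraint is Helio's: δ ≥ 14/27.

Helio; δ ≥ 14/27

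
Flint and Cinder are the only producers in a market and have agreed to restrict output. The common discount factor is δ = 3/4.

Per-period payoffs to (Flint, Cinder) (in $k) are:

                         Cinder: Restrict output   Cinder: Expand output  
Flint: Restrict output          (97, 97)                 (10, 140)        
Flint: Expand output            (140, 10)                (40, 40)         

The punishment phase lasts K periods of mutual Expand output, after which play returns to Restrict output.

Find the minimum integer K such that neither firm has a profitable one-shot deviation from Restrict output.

2

No profitable deviation requires (97−40)(δ+…+δ^K) ≥ 140−97, i.e. δ+…+δ^K ≥ 43/57 ≈ 0.7544.
With δ = 3/4, the partial sums are K=1: 0.7500, K=2: 1.3125.
K = 2 is the first length at which the sum reaches 0.7544.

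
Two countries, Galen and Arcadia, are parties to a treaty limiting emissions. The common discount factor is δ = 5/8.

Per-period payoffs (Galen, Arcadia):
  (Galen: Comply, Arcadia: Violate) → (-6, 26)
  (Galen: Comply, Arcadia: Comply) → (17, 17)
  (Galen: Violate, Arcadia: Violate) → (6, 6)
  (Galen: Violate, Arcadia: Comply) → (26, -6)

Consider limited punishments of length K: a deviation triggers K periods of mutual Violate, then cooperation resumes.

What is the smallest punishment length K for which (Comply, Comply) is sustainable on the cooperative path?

Need Σ_{k=1}^{K} δ^k ≥ (26−17)/(17−6) = 0.8182 at δ = 5/8.
At K = 1 the sum is 0.6250 < 0.8182; at K = 2 it is 1.0156 ≥ 0.8182.
So the minimum punishment length is K = 2.

2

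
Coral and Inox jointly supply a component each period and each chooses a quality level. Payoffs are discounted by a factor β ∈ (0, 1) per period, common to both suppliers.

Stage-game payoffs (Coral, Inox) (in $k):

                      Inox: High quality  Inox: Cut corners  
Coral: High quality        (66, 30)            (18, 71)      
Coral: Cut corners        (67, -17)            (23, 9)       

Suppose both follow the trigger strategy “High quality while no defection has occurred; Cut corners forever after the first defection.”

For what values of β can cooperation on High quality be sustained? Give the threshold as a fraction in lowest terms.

Coral's threshold: (67−66)/(67−23) = 1/44.
Inox's threshold: (71−30)/(71−9) = 41/62.
1/44 < 41/62, so Inox binds and β* = 41/62.

41/62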